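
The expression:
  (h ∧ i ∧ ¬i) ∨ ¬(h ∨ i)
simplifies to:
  ¬h ∧ ¬i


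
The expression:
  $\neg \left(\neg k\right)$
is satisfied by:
  {k: True}


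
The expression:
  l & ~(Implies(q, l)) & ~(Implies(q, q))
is never true.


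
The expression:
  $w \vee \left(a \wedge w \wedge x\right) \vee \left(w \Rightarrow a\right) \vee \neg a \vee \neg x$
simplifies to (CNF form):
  $\text{True}$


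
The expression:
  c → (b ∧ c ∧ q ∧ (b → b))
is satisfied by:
  {b: True, q: True, c: False}
  {b: True, q: False, c: False}
  {q: True, b: False, c: False}
  {b: False, q: False, c: False}
  {b: True, c: True, q: True}


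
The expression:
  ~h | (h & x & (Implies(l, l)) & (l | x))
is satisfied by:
  {x: True, h: False}
  {h: False, x: False}
  {h: True, x: True}


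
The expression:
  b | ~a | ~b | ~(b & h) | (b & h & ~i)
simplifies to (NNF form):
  True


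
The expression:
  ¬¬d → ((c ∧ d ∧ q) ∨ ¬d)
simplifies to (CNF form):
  (c ∨ ¬d) ∧ (q ∨ ¬d)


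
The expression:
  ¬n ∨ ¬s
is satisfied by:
  {s: False, n: False}
  {n: True, s: False}
  {s: True, n: False}


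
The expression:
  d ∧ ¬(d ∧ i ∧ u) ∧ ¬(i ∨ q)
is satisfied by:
  {d: True, q: False, i: False}


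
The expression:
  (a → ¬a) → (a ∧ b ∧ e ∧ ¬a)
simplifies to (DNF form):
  a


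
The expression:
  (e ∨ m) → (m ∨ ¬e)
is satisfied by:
  {m: True, e: False}
  {e: False, m: False}
  {e: True, m: True}


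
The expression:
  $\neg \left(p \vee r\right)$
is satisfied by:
  {p: False, r: False}


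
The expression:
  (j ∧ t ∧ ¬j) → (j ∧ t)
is always true.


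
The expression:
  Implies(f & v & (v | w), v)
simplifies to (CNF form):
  True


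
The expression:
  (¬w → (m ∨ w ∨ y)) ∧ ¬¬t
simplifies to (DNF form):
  (m ∧ t) ∨ (t ∧ w) ∨ (t ∧ y)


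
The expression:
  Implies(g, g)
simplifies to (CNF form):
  True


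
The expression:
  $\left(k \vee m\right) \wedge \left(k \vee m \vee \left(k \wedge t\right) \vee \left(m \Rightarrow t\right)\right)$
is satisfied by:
  {k: True, m: True}
  {k: True, m: False}
  {m: True, k: False}


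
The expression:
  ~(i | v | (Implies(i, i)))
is never true.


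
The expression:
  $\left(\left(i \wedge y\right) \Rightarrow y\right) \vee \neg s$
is always true.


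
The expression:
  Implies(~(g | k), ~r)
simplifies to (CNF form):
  g | k | ~r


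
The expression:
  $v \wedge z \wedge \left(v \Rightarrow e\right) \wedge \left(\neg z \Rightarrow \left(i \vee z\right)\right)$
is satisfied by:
  {z: True, e: True, v: True}


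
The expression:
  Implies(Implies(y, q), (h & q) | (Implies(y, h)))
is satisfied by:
  {h: True, q: False, y: False}
  {h: False, q: False, y: False}
  {y: True, h: True, q: False}
  {y: True, h: False, q: False}
  {q: True, h: True, y: False}
  {q: True, h: False, y: False}
  {q: True, y: True, h: True}


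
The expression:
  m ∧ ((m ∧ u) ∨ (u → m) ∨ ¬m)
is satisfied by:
  {m: True}


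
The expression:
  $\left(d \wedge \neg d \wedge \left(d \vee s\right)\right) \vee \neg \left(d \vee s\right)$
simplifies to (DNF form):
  $\neg d \wedge \neg s$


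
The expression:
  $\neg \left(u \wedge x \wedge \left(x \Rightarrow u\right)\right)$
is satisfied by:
  {u: False, x: False}
  {x: True, u: False}
  {u: True, x: False}


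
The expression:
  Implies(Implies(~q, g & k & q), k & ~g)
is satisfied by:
  {k: True, q: False, g: False}
  {k: False, q: False, g: False}
  {g: True, k: True, q: False}
  {g: True, k: False, q: False}
  {q: True, k: True, g: False}


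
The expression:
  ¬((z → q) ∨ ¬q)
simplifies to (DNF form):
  False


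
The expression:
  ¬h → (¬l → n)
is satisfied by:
  {n: True, l: True, h: True}
  {n: True, l: True, h: False}
  {n: True, h: True, l: False}
  {n: True, h: False, l: False}
  {l: True, h: True, n: False}
  {l: True, h: False, n: False}
  {h: True, l: False, n: False}


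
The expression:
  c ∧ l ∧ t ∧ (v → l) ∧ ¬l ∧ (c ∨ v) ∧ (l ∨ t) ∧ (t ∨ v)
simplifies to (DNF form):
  False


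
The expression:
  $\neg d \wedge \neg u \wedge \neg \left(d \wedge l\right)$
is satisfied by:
  {u: False, d: False}


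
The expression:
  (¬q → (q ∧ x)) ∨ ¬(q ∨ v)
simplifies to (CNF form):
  q ∨ ¬v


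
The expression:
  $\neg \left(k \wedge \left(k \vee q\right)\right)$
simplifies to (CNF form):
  $\neg k$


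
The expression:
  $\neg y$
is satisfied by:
  {y: False}


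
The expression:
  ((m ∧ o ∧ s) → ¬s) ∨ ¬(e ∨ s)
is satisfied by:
  {s: False, m: False, o: False}
  {o: True, s: False, m: False}
  {m: True, s: False, o: False}
  {o: True, m: True, s: False}
  {s: True, o: False, m: False}
  {o: True, s: True, m: False}
  {m: True, s: True, o: False}


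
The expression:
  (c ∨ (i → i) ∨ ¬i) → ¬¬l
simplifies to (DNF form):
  l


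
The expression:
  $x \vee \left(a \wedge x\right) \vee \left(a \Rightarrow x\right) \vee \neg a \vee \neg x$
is always true.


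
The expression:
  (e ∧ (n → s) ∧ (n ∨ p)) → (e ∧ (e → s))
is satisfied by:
  {n: True, s: True, p: False, e: False}
  {n: True, p: False, e: False, s: False}
  {s: True, p: False, e: False, n: False}
  {s: False, p: False, e: False, n: False}
  {n: True, e: True, s: True, p: False}
  {n: True, e: True, s: False, p: False}
  {e: True, s: True, n: False, p: False}
  {e: True, n: False, p: False, s: False}
  {s: True, n: True, p: True, e: False}
  {n: True, p: True, s: False, e: False}
  {s: True, p: True, n: False, e: False}
  {p: True, n: False, e: False, s: False}
  {n: True, e: True, p: True, s: True}
  {n: True, e: True, p: True, s: False}
  {e: True, p: True, s: True, n: False}


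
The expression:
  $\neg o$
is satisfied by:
  {o: False}


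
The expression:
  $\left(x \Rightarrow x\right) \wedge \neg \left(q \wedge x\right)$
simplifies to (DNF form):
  $\neg q \vee \neg x$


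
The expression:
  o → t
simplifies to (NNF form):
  t ∨ ¬o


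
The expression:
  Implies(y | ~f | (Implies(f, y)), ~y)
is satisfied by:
  {y: False}


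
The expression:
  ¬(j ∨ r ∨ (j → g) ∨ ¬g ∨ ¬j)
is never true.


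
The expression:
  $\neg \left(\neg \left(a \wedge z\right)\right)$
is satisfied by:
  {a: True, z: True}


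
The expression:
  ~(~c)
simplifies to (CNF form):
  c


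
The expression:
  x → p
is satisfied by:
  {p: True, x: False}
  {x: False, p: False}
  {x: True, p: True}


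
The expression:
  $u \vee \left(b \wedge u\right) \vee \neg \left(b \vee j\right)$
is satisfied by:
  {u: True, j: False, b: False}
  {b: True, u: True, j: False}
  {u: True, j: True, b: False}
  {b: True, u: True, j: True}
  {b: False, j: False, u: False}


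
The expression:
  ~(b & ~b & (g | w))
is always true.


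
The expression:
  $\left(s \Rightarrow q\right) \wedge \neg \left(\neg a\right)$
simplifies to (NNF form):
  $a \wedge \left(q \vee \neg s\right)$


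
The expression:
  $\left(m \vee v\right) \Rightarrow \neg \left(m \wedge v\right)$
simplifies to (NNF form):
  $\neg m \vee \neg v$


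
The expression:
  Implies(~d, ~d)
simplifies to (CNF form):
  True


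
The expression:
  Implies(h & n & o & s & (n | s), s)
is always true.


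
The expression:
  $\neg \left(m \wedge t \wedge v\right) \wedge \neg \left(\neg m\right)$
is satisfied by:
  {m: True, v: False, t: False}
  {m: True, t: True, v: False}
  {m: True, v: True, t: False}


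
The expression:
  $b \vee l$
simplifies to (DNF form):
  $b \vee l$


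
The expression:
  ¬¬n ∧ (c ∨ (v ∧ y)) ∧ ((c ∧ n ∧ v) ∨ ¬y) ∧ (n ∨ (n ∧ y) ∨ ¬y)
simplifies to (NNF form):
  c ∧ n ∧ (v ∨ ¬y)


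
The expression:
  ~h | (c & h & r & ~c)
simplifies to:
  ~h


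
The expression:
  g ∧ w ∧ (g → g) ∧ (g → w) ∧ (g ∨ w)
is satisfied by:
  {w: True, g: True}


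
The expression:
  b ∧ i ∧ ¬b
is never true.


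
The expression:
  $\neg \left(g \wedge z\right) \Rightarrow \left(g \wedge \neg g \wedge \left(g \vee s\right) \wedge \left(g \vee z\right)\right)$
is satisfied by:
  {z: True, g: True}


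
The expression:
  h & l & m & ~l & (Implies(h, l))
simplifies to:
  False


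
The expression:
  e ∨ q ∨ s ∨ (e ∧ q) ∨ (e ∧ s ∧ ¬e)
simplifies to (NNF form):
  e ∨ q ∨ s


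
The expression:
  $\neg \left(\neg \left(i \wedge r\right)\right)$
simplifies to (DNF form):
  $i \wedge r$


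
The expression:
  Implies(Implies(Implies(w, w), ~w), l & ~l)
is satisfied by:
  {w: True}


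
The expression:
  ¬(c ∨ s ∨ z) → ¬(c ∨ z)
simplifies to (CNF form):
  True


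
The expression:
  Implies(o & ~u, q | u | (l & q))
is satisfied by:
  {q: True, u: True, o: False}
  {q: True, o: False, u: False}
  {u: True, o: False, q: False}
  {u: False, o: False, q: False}
  {q: True, u: True, o: True}
  {q: True, o: True, u: False}
  {u: True, o: True, q: False}


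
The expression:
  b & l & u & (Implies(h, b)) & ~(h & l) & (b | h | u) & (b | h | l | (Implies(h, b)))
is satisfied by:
  {b: True, u: True, l: True, h: False}


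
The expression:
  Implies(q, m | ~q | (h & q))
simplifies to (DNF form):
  h | m | ~q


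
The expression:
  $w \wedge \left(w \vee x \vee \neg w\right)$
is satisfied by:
  {w: True}


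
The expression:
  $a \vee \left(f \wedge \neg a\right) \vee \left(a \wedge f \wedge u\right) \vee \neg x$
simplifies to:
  $a \vee f \vee \neg x$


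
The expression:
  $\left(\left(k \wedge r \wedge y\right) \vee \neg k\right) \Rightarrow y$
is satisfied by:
  {y: True, k: True}
  {y: True, k: False}
  {k: True, y: False}


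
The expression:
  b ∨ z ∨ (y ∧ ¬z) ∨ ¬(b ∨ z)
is always true.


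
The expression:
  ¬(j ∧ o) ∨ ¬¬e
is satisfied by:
  {e: True, o: False, j: False}
  {o: False, j: False, e: False}
  {j: True, e: True, o: False}
  {j: True, o: False, e: False}
  {e: True, o: True, j: False}
  {o: True, e: False, j: False}
  {j: True, o: True, e: True}


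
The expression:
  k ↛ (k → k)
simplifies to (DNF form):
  False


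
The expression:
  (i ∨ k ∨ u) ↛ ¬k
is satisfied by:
  {k: True}


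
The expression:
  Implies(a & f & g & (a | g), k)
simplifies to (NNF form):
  k | ~a | ~f | ~g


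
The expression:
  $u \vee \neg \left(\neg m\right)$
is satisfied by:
  {m: True, u: True}
  {m: True, u: False}
  {u: True, m: False}


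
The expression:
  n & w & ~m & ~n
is never true.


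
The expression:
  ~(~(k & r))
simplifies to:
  k & r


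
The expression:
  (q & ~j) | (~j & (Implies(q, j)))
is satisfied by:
  {j: False}


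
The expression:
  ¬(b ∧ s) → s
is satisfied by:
  {s: True}


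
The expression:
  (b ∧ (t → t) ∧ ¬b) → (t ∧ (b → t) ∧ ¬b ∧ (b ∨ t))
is always true.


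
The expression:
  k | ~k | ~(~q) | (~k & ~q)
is always true.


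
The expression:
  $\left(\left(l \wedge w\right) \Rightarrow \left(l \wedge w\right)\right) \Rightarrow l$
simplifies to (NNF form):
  $l$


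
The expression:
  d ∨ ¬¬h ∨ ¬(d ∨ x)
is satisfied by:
  {d: True, h: True, x: False}
  {d: True, x: False, h: False}
  {h: True, x: False, d: False}
  {h: False, x: False, d: False}
  {d: True, h: True, x: True}
  {d: True, x: True, h: False}
  {h: True, x: True, d: False}


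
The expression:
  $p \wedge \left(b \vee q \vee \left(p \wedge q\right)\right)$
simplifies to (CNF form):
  $p \wedge \left(b \vee q\right)$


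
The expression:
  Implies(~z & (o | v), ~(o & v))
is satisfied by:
  {z: True, v: False, o: False}
  {v: False, o: False, z: False}
  {z: True, o: True, v: False}
  {o: True, v: False, z: False}
  {z: True, v: True, o: False}
  {v: True, z: False, o: False}
  {z: True, o: True, v: True}


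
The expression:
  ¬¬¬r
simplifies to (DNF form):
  ¬r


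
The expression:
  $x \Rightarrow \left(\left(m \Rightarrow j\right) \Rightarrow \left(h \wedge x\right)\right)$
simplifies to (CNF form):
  $\left(h \vee m \vee \neg x\right) \wedge \left(h \vee \neg j \vee \neg x\right)$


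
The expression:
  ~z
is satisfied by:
  {z: False}


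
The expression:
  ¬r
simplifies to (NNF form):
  ¬r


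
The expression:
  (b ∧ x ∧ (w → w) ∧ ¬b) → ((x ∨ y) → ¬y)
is always true.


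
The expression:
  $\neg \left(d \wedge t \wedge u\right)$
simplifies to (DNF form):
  $\neg d \vee \neg t \vee \neg u$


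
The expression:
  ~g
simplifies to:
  ~g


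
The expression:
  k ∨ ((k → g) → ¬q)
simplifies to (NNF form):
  k ∨ ¬q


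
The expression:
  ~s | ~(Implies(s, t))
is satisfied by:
  {s: False, t: False}
  {t: True, s: False}
  {s: True, t: False}


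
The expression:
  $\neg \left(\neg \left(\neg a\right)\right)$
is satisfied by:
  {a: False}


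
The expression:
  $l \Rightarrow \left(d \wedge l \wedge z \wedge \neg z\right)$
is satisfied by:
  {l: False}


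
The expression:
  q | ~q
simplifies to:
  True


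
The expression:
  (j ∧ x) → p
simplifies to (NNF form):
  p ∨ ¬j ∨ ¬x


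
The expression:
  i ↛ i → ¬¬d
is always true.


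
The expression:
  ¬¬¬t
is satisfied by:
  {t: False}


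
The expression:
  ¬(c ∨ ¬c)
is never true.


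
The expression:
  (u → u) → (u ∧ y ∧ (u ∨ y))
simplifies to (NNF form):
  u ∧ y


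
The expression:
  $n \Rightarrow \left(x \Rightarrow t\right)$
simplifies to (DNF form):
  $t \vee \neg n \vee \neg x$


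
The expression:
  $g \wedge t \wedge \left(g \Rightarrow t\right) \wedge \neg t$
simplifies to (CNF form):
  $\text{False}$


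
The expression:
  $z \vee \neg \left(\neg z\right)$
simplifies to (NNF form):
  $z$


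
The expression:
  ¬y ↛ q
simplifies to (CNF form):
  q ∨ ¬y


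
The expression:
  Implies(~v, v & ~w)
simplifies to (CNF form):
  v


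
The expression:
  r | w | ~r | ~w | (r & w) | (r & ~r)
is always true.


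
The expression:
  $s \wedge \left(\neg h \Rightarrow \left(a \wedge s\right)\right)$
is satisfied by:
  {s: True, a: True, h: True}
  {s: True, a: True, h: False}
  {s: True, h: True, a: False}


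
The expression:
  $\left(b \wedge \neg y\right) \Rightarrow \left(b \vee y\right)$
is always true.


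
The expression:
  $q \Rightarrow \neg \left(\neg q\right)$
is always true.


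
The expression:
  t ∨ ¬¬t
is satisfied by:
  {t: True}


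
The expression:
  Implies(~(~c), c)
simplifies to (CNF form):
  True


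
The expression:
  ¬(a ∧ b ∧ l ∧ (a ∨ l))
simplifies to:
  ¬a ∨ ¬b ∨ ¬l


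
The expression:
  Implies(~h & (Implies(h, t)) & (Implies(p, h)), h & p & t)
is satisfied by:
  {p: True, h: True}
  {p: True, h: False}
  {h: True, p: False}


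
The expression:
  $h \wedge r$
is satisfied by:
  {r: True, h: True}


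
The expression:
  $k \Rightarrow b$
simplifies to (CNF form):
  $b \vee \neg k$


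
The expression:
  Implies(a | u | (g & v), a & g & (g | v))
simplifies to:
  (a | ~u) & (g | ~a) & (a | ~g | ~v)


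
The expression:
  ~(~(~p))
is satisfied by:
  {p: False}


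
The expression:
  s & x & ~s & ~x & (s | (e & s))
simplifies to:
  False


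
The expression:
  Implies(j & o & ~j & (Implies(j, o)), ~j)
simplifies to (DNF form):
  True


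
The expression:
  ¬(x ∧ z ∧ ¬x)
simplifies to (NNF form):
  True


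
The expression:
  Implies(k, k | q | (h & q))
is always true.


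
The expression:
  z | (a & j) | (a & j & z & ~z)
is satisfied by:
  {a: True, z: True, j: True}
  {a: True, z: True, j: False}
  {z: True, j: True, a: False}
  {z: True, j: False, a: False}
  {a: True, j: True, z: False}


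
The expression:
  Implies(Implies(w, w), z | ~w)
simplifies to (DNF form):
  z | ~w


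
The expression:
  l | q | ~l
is always true.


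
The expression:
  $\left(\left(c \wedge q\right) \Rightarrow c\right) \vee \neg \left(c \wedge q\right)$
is always true.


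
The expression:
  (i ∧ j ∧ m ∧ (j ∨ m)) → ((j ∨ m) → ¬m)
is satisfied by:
  {m: False, i: False, j: False}
  {j: True, m: False, i: False}
  {i: True, m: False, j: False}
  {j: True, i: True, m: False}
  {m: True, j: False, i: False}
  {j: True, m: True, i: False}
  {i: True, m: True, j: False}


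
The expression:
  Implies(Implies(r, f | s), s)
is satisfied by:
  {r: True, s: True, f: False}
  {s: True, f: False, r: False}
  {r: True, s: True, f: True}
  {s: True, f: True, r: False}
  {r: True, f: False, s: False}


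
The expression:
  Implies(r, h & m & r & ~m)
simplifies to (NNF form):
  ~r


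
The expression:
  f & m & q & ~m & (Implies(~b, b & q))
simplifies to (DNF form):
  False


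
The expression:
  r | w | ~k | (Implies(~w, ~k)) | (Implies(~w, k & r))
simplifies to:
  r | w | ~k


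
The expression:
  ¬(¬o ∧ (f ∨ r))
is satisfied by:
  {o: True, f: False, r: False}
  {r: True, o: True, f: False}
  {o: True, f: True, r: False}
  {r: True, o: True, f: True}
  {r: False, f: False, o: False}


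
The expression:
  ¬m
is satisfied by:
  {m: False}


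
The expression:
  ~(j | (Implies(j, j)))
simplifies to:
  False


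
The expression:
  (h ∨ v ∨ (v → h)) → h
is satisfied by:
  {h: True}


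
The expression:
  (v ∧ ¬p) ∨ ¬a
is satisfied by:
  {v: True, a: False, p: False}
  {v: False, a: False, p: False}
  {p: True, v: True, a: False}
  {p: True, v: False, a: False}
  {a: True, v: True, p: False}


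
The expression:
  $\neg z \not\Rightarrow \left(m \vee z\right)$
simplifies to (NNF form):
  $\neg m \wedge \neg z$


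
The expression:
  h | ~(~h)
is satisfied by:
  {h: True}


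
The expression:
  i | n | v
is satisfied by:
  {i: True, n: True, v: True}
  {i: True, n: True, v: False}
  {i: True, v: True, n: False}
  {i: True, v: False, n: False}
  {n: True, v: True, i: False}
  {n: True, v: False, i: False}
  {v: True, n: False, i: False}


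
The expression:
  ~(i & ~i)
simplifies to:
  True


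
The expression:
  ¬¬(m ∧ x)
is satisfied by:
  {m: True, x: True}


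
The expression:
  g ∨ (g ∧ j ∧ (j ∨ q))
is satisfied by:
  {g: True}


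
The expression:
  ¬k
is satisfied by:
  {k: False}


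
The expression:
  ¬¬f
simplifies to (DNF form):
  f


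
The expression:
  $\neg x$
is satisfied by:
  {x: False}


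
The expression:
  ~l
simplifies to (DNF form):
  ~l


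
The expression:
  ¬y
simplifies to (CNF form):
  ¬y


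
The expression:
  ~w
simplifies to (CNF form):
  ~w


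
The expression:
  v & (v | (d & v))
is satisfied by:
  {v: True}


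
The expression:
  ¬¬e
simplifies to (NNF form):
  e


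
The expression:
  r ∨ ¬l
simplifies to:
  r ∨ ¬l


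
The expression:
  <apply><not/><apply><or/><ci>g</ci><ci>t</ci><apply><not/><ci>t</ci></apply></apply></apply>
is never true.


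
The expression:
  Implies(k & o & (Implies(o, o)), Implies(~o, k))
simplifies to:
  True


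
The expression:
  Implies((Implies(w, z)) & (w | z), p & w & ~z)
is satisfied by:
  {z: False}


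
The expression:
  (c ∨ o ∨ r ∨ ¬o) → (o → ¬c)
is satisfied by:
  {c: False, o: False}
  {o: True, c: False}
  {c: True, o: False}


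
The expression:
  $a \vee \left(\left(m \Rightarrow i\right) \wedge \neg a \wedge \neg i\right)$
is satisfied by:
  {a: True, m: False, i: False}
  {a: True, i: True, m: False}
  {a: True, m: True, i: False}
  {a: True, i: True, m: True}
  {i: False, m: False, a: False}


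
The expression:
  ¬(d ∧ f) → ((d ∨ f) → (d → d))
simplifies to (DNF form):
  True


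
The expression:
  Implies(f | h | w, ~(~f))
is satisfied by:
  {f: True, h: False, w: False}
  {f: True, w: True, h: False}
  {f: True, h: True, w: False}
  {f: True, w: True, h: True}
  {w: False, h: False, f: False}


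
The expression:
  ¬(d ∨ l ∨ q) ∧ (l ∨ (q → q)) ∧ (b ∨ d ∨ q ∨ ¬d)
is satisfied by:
  {q: False, d: False, l: False}


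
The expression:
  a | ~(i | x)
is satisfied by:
  {a: True, x: False, i: False}
  {a: True, i: True, x: False}
  {a: True, x: True, i: False}
  {a: True, i: True, x: True}
  {i: False, x: False, a: False}


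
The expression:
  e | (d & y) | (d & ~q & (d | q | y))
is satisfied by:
  {y: True, e: True, d: True, q: False}
  {e: True, d: True, y: False, q: False}
  {y: True, q: True, e: True, d: True}
  {q: True, e: True, d: True, y: False}
  {e: True, y: True, q: False, d: False}
  {e: True, q: False, d: False, y: False}
  {y: True, e: True, q: True, d: False}
  {e: True, q: True, y: False, d: False}
  {y: True, d: True, q: False, e: False}
  {d: True, q: False, e: False, y: False}
  {y: True, q: True, d: True, e: False}


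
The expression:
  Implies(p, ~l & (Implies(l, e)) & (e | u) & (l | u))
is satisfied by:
  {u: True, p: False, l: False}
  {u: False, p: False, l: False}
  {l: True, u: True, p: False}
  {l: True, u: False, p: False}
  {p: True, u: True, l: False}


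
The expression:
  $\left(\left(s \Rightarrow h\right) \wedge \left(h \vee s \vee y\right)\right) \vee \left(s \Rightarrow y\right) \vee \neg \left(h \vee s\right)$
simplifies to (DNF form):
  $h \vee y \vee \neg s$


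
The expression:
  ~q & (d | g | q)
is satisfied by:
  {d: True, g: True, q: False}
  {d: True, q: False, g: False}
  {g: True, q: False, d: False}


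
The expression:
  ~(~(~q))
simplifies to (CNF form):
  ~q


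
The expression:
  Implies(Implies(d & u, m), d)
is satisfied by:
  {d: True}


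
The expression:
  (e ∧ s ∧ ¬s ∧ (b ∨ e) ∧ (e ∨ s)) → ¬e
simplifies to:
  True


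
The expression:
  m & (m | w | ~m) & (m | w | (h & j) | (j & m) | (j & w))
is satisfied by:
  {m: True}


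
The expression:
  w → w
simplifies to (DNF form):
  True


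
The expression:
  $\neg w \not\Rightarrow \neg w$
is never true.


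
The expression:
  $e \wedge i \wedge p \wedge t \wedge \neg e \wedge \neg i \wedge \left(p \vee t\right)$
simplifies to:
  $\text{False}$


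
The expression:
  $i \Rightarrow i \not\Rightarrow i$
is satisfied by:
  {i: False}


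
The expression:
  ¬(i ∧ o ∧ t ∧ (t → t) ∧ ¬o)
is always true.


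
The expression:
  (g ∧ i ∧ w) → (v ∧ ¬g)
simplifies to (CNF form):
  ¬g ∨ ¬i ∨ ¬w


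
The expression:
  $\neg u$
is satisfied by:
  {u: False}


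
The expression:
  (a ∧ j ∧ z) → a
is always true.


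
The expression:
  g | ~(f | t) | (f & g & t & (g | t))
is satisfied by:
  {g: True, f: False, t: False}
  {t: True, g: True, f: False}
  {g: True, f: True, t: False}
  {t: True, g: True, f: True}
  {t: False, f: False, g: False}


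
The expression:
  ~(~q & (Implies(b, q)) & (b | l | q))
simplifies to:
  b | q | ~l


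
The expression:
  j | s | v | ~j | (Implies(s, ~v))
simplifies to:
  True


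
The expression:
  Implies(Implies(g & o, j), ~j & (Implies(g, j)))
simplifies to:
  ~j & (o | ~g)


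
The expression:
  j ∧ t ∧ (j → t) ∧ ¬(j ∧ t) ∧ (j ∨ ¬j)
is never true.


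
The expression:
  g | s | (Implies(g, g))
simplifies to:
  True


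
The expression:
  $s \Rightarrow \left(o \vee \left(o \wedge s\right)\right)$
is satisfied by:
  {o: True, s: False}
  {s: False, o: False}
  {s: True, o: True}


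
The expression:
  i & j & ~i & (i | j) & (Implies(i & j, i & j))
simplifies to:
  False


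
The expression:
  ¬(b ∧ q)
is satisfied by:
  {q: False, b: False}
  {b: True, q: False}
  {q: True, b: False}


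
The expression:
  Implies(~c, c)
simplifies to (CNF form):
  c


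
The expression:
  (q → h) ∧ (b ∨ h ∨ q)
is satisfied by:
  {b: True, h: True, q: False}
  {h: True, q: False, b: False}
  {b: True, h: True, q: True}
  {h: True, q: True, b: False}
  {b: True, q: False, h: False}


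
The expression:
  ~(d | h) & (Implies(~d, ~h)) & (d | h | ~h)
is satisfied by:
  {d: False, h: False}


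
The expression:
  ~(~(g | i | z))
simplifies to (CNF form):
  g | i | z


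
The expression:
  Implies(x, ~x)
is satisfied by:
  {x: False}


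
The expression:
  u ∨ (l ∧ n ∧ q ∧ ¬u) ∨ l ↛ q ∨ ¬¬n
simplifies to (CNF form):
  (l ∨ n ∨ u) ∧ (n ∨ u ∨ ¬q)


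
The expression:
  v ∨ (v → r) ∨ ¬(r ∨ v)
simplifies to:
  True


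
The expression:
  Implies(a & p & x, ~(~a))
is always true.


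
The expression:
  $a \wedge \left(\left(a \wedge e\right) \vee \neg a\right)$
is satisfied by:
  {a: True, e: True}


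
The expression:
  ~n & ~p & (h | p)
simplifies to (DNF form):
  h & ~n & ~p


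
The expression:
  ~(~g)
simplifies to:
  g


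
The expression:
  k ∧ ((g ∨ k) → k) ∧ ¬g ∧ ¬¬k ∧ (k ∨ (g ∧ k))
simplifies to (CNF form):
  k ∧ ¬g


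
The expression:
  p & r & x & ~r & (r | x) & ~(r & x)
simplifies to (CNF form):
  False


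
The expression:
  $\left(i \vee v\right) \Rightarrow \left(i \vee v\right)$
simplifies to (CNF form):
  $\text{True}$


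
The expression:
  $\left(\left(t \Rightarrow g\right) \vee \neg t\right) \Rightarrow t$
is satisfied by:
  {t: True}


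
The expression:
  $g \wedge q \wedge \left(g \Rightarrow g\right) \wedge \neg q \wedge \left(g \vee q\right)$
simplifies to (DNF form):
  $\text{False}$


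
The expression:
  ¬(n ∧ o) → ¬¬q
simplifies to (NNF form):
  q ∨ (n ∧ o)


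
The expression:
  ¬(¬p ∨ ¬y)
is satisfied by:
  {p: True, y: True}


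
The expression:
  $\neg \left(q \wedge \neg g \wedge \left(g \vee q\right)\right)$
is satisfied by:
  {g: True, q: False}
  {q: False, g: False}
  {q: True, g: True}


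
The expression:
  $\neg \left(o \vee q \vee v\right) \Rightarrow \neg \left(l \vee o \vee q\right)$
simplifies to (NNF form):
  $o \vee q \vee v \vee \neg l$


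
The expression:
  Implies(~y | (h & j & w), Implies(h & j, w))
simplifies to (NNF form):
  w | y | ~h | ~j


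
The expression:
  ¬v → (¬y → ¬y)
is always true.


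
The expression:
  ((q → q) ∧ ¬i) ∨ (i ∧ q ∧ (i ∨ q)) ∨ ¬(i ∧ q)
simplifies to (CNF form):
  True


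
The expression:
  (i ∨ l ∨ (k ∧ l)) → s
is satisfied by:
  {s: True, l: False, i: False}
  {i: True, s: True, l: False}
  {s: True, l: True, i: False}
  {i: True, s: True, l: True}
  {i: False, l: False, s: False}


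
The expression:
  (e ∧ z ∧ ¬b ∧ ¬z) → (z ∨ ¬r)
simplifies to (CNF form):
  True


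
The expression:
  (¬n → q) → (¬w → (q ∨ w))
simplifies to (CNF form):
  q ∨ w ∨ ¬n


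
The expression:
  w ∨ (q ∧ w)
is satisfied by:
  {w: True}


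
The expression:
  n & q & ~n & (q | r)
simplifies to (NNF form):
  False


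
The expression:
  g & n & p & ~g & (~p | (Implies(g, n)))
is never true.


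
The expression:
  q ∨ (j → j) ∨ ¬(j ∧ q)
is always true.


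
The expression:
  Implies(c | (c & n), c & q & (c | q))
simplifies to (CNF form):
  q | ~c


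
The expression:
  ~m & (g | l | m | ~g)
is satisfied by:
  {m: False}


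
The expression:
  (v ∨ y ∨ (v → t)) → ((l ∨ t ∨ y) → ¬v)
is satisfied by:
  {y: False, t: False, v: False, l: False}
  {l: True, y: False, t: False, v: False}
  {t: True, l: False, y: False, v: False}
  {l: True, t: True, y: False, v: False}
  {y: True, l: False, t: False, v: False}
  {l: True, y: True, t: False, v: False}
  {t: True, y: True, l: False, v: False}
  {l: True, t: True, y: True, v: False}
  {v: True, l: False, y: False, t: False}


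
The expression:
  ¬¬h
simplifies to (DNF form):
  h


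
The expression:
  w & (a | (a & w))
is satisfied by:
  {a: True, w: True}


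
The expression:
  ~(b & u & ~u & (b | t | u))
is always true.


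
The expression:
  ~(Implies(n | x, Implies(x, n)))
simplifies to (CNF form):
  x & ~n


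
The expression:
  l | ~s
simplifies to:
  l | ~s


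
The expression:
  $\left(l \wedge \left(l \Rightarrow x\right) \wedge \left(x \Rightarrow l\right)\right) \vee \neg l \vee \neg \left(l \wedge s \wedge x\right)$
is always true.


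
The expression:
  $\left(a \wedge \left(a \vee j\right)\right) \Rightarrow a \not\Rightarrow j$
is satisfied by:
  {a: False, j: False}
  {j: True, a: False}
  {a: True, j: False}


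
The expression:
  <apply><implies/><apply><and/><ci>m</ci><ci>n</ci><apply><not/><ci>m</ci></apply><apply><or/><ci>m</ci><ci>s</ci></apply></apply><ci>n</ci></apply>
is always true.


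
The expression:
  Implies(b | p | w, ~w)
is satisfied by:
  {w: False}


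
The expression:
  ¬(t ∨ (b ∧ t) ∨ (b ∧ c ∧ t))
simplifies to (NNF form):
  ¬t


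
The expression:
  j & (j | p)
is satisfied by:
  {j: True}


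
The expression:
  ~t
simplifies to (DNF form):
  ~t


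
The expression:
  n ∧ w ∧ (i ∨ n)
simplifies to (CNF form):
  n ∧ w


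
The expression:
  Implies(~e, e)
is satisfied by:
  {e: True}


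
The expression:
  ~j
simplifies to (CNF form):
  ~j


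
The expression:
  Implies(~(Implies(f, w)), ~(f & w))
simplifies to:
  True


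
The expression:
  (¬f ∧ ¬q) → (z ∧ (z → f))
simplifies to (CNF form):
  f ∨ q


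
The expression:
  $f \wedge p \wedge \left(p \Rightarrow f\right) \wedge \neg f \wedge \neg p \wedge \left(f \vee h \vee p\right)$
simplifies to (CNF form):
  $\text{False}$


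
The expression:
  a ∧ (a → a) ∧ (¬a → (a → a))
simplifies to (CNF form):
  a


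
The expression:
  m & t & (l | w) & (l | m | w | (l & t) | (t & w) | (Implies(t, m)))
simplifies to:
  m & t & (l | w)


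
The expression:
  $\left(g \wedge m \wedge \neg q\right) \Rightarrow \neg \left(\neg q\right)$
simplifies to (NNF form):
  $q \vee \neg g \vee \neg m$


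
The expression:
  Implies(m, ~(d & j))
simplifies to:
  ~d | ~j | ~m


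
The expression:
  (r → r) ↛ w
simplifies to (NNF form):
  ¬w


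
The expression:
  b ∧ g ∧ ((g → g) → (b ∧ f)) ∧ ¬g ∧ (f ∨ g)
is never true.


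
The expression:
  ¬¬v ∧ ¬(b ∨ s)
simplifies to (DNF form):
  v ∧ ¬b ∧ ¬s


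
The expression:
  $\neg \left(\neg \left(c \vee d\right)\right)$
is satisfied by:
  {d: True, c: True}
  {d: True, c: False}
  {c: True, d: False}


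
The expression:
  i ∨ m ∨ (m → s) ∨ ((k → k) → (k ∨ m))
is always true.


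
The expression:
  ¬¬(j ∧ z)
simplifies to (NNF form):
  j ∧ z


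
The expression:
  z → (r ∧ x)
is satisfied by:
  {r: True, x: True, z: False}
  {r: True, x: False, z: False}
  {x: True, r: False, z: False}
  {r: False, x: False, z: False}
  {r: True, z: True, x: True}


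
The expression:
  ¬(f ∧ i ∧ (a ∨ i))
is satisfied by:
  {i: False, f: False}
  {f: True, i: False}
  {i: True, f: False}


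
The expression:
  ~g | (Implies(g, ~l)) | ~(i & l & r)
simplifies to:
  ~g | ~i | ~l | ~r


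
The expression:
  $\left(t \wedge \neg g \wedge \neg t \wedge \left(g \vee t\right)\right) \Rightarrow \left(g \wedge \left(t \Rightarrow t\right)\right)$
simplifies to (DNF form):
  $\text{True}$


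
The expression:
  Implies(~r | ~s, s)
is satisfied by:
  {s: True}


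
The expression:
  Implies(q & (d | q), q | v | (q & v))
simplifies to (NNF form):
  True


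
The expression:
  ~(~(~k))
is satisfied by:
  {k: False}


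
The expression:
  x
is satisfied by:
  {x: True}


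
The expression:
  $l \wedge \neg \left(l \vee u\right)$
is never true.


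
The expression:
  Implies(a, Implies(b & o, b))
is always true.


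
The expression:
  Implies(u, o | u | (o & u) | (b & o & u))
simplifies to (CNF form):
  True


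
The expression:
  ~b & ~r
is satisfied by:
  {r: False, b: False}


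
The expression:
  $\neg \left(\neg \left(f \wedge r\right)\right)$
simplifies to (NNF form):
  $f \wedge r$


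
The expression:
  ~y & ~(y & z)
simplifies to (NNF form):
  ~y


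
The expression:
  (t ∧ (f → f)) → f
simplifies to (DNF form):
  f ∨ ¬t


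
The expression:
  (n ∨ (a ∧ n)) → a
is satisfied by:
  {a: True, n: False}
  {n: False, a: False}
  {n: True, a: True}


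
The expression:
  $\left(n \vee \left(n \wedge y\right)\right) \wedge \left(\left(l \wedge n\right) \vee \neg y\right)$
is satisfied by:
  {n: True, l: True, y: False}
  {n: True, l: False, y: False}
  {n: True, y: True, l: True}


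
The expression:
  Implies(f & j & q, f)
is always true.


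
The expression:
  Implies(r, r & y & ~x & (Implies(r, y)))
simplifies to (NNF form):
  ~r | (y & ~x)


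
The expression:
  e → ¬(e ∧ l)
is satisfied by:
  {l: False, e: False}
  {e: True, l: False}
  {l: True, e: False}


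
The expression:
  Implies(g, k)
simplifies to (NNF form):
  k | ~g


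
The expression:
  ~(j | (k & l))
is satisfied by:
  {l: False, j: False, k: False}
  {k: True, l: False, j: False}
  {l: True, k: False, j: False}


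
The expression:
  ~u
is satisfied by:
  {u: False}


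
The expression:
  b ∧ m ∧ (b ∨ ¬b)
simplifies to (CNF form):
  b ∧ m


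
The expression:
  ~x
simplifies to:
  ~x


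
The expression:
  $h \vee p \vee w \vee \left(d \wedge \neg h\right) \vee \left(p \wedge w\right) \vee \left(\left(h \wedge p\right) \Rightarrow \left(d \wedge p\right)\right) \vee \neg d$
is always true.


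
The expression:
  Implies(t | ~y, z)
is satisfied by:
  {y: True, z: True, t: False}
  {z: True, t: False, y: False}
  {y: True, z: True, t: True}
  {z: True, t: True, y: False}
  {y: True, t: False, z: False}


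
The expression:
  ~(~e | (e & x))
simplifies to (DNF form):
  e & ~x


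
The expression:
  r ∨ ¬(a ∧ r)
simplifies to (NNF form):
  True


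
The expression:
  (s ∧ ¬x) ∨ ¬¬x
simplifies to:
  s ∨ x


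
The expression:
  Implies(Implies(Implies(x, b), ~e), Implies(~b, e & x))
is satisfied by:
  {b: True, e: True}
  {b: True, e: False}
  {e: True, b: False}


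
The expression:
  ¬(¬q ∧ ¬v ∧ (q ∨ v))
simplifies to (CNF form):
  True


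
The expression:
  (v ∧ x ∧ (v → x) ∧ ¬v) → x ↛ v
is always true.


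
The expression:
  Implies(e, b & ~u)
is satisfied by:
  {b: True, u: False, e: False}
  {u: False, e: False, b: False}
  {b: True, u: True, e: False}
  {u: True, b: False, e: False}
  {e: True, b: True, u: False}


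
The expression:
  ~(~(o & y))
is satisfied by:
  {o: True, y: True}


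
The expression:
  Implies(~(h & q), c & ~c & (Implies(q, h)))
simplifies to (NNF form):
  h & q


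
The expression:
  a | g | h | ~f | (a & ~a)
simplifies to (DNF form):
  a | g | h | ~f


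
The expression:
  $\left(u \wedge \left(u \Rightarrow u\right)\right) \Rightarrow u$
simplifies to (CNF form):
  $\text{True}$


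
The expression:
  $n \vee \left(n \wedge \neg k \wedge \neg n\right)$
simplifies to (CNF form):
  $n$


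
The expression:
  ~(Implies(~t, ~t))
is never true.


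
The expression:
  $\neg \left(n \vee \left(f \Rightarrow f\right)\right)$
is never true.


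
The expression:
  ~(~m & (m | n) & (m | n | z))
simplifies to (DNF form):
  m | ~n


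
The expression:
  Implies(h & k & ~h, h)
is always true.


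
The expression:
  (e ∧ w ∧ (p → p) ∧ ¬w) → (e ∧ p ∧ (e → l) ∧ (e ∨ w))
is always true.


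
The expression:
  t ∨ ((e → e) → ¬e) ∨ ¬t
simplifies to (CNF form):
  True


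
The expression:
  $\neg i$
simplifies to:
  $\neg i$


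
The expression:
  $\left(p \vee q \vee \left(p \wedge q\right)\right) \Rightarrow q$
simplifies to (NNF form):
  $q \vee \neg p$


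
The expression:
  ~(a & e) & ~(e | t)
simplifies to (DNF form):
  ~e & ~t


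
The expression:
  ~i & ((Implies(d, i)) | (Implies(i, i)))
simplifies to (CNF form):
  ~i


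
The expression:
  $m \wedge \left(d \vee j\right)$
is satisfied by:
  {m: True, d: True, j: True}
  {m: True, d: True, j: False}
  {m: True, j: True, d: False}


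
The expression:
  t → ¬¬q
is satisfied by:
  {q: True, t: False}
  {t: False, q: False}
  {t: True, q: True}


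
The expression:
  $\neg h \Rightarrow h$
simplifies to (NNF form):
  $h$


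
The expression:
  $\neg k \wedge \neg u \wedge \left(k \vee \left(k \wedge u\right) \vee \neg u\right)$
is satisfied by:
  {u: False, k: False}


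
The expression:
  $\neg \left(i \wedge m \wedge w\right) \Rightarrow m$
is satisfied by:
  {m: True}


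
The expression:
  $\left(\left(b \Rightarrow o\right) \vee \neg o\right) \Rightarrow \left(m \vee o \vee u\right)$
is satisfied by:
  {o: True, m: True, u: True}
  {o: True, m: True, u: False}
  {o: True, u: True, m: False}
  {o: True, u: False, m: False}
  {m: True, u: True, o: False}
  {m: True, u: False, o: False}
  {u: True, m: False, o: False}


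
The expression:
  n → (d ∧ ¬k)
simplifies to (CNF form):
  (d ∨ ¬n) ∧ (¬k ∨ ¬n)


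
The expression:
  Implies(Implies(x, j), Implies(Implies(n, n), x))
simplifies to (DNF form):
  x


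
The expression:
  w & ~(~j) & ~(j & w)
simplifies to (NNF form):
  False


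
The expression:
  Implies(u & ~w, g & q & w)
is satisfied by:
  {w: True, u: False}
  {u: False, w: False}
  {u: True, w: True}


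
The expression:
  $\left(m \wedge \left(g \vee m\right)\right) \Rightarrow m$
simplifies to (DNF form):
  $\text{True}$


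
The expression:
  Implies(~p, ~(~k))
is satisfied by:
  {k: True, p: True}
  {k: True, p: False}
  {p: True, k: False}


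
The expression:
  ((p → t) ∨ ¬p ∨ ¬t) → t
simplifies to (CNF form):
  t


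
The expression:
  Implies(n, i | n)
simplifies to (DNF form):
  True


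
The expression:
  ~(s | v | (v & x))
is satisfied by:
  {v: False, s: False}


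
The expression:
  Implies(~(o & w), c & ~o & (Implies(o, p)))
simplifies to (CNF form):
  (c | o) & (c | w) & (o | ~o) & (w | ~o)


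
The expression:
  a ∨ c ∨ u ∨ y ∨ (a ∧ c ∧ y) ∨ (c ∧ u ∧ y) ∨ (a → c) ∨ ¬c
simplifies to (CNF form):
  True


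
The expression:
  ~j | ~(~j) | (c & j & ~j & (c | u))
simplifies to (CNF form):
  True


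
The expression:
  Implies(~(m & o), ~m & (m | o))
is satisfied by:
  {o: True}
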